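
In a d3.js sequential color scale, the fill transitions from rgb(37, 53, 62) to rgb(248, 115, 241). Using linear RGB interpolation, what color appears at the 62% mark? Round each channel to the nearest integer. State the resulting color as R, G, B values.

62% corresponds to t = 0.62.
R = 37 + 0.62 × (248 − 37) = 37 + 0.62 × 211 = 167.82 → 168
G = 53 + 0.62 × (115 − 53) = 53 + 0.62 × 62 = 91.44 → 91
B = 62 + 0.62 × (241 − 62) = 62 + 0.62 × 179 = 172.98 → 173
So the blended color is (168, 91, 173), about #a85bad.

(168, 91, 173)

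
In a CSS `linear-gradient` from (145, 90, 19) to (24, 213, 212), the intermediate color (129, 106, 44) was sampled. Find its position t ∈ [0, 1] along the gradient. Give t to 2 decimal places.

Invert the lerp on the B channel (largest span, 193): t = (44 − 19) / (212 − 19) = 25/193 = 0.12953.
Check on R: (129 − 145)/(24 − 145) = 0.1322 ✓

0.13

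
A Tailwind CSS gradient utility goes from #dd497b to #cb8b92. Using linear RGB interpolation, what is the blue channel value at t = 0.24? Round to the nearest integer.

B₁ = 123 (from #dd497b), B₂ = 146 (from #cb8b92).
B = 123 + 0.24 × (146 − 123) = 128.52 → 129

129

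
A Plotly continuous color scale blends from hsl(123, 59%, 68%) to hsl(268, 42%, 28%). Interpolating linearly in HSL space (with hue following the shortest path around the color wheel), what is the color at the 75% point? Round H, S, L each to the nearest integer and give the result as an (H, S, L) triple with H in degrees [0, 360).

Hue arc: Δh = 268 − 123 = 145° (|Δh| ≤ 180, already the shorter path).
H = 123 + 0.75 × (145) = 231.75 → 232°
S = 59 + 0.75 × (42 − 59) = 46.25 → 46%
L = 68 + 0.75 × (28 − 68) = 38 → 38%

(232, 46, 38)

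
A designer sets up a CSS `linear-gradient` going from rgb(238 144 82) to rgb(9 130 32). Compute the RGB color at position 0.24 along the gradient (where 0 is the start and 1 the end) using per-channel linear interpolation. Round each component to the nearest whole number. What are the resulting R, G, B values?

(183, 141, 70)

R = 238 + 0.24 × (9 − 238) = 238 + 0.24 × -229 = 183.04 → 183
G = 144 + 0.24 × (130 − 144) = 144 + 0.24 × -14 = 140.64 → 141
B = 82 + 0.24 × (32 − 82) = 82 + 0.24 × -50 = 70 → 70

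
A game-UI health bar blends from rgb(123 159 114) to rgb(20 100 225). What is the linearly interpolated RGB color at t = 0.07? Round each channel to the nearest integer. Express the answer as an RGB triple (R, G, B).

R = 123 + 0.07 × (20 − 123) = 123 + 0.07 × -103 = 115.79 → 116
G = 159 + 0.07 × (100 − 159) = 159 + 0.07 × -59 = 154.87 → 155
B = 114 + 0.07 × (225 − 114) = 114 + 0.07 × 111 = 121.77 → 122

(116, 155, 122)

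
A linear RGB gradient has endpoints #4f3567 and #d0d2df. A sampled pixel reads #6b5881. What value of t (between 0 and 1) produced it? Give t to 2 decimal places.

0.22

Invert the lerp on the G channel (largest span, 157): t = (88 − 53) / (210 − 53) = 35/157 = 0.22293.
Check on R: (107 − 79)/(208 − 79) = 0.2171 ✓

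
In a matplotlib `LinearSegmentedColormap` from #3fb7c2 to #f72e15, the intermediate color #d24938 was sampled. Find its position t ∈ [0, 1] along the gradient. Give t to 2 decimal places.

Invert the lerp on the R channel (largest span, 184): t = (210 − 63) / (247 − 63) = 147/184 = 0.79891.
Check on G: (73 − 183)/(46 − 183) = 0.8029 ✓

0.80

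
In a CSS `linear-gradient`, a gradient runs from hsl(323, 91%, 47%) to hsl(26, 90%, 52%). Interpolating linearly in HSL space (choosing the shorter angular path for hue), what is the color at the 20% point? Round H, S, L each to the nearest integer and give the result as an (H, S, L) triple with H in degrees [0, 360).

Hue: 26 − 323 = -297°, but |-297| > 180 so the shorter arc goes the other way: Δh = -297 + 360 = 63°.
H = 323 + 0.2 × (63) = 335.6 → 336°
S = 91 + 0.2 × (90 − 91) = 90.8 → 91%
L = 47 + 0.2 × (52 − 47) = 48 → 48%

(336, 91, 48)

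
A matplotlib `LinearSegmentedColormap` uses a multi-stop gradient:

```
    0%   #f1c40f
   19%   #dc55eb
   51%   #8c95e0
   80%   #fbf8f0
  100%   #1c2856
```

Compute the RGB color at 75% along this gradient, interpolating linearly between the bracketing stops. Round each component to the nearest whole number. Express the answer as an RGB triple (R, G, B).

75% lies between the 51% and 80% stops, so the local fraction is t = (75 − 51)/(80 − 51) = 24/29 ≈ 0.8276.
#8c95e0 → (140, 149, 224); #fbf8f0 → (251, 248, 240).
R = 140 + 0.8276 × (251 − 140) = 231.864 → 232
G = 149 + 0.8276 × (248 − 149) = 230.932 → 231
B = 224 + 0.8276 × (240 − 224) = 237.242 → 237

(232, 231, 237)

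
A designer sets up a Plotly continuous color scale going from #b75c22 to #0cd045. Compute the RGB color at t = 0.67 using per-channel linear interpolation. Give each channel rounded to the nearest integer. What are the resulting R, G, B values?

#b75c22 → (183, 92, 34); #0cd045 → (12, 208, 69).
R = 183 + 0.67 × (12 − 183) = 183 + 0.67 × -171 = 68.43 → 68
G = 92 + 0.67 × (208 − 92) = 92 + 0.67 × 116 = 169.72 → 170
B = 34 + 0.67 × (69 − 34) = 34 + 0.67 × 35 = 57.45 → 57

(68, 170, 57)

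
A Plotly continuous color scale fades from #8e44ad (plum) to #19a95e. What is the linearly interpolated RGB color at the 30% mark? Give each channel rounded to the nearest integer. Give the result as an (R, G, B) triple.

(107, 98, 149)

#8e44ad → (142, 68, 173); #19a95e → (25, 169, 94).
30% corresponds to t = 0.3.
R = 142 + 0.3 × (25 − 142) = 142 + 0.3 × -117 = 106.9 → 107
G = 68 + 0.3 × (169 − 68) = 68 + 0.3 × 101 = 98.3 → 98
B = 173 + 0.3 × (94 − 173) = 173 + 0.3 × -79 = 149.3 → 149
So the blended color is (107, 98, 149), about #6b6295.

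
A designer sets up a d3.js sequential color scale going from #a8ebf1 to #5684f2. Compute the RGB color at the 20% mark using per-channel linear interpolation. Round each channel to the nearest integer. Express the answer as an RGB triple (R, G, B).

#a8ebf1 → (168, 235, 241); #5684f2 → (86, 132, 242).
20% corresponds to t = 0.2.
R = 168 + 0.2 × (86 − 168) = 168 + 0.2 × -82 = 151.6 → 152
G = 235 + 0.2 × (132 − 235) = 235 + 0.2 × -103 = 214.4 → 214
B = 241 + 0.2 × (242 − 241) = 241 + 0.2 × 1 = 241.2 → 241
So the blended color is (152, 214, 241), about #98d6f1.

(152, 214, 241)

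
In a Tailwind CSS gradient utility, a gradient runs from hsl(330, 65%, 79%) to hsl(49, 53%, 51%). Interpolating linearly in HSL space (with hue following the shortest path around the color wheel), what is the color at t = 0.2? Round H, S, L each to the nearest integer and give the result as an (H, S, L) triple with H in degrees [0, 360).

Hue: 49 − 330 = -281°, but |-281| > 180 so the shorter arc goes the other way: Δh = -281 + 360 = 79°.
H = 330 + 0.2 × (79) = 345.8 → 346°
S = 65 + 0.2 × (53 − 65) = 62.6 → 63%
L = 79 + 0.2 × (51 − 79) = 73.4 → 73%

(346, 63, 73)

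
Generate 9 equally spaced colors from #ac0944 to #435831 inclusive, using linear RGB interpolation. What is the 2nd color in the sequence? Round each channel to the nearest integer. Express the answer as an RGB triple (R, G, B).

With 9 swatches and endpoints inclusive, swatch 2 sits at t = (2 − 1)/(9 − 1) = 1/8 ≈ 0.125.
#ac0944 → (172, 9, 68); #435831 → (67, 88, 49).
R = 172 + 0.125 × (67 − 172) = 158.875 → 159
G = 9 + 0.125 × (88 − 9) = 18.875 → 19
B = 68 + 0.125 × (49 − 68) = 65.625 → 66

(159, 19, 66)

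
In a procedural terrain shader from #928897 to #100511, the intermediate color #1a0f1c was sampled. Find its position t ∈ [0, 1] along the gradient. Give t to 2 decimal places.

Invert the lerp on the B channel (largest span, 134): t = (28 − 151) / (17 − 151) = -123/-134 = 0.91791.
Check on R: (26 − 146)/(16 − 146) = 0.9231 ✓

0.92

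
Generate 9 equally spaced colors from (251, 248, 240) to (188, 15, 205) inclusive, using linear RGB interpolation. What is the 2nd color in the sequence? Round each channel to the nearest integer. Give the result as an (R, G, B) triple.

(243, 219, 236)

With 9 swatches and endpoints inclusive, swatch 2 sits at t = (2 − 1)/(9 − 1) = 1/8 ≈ 0.125.
R = 251 + 0.125 × (188 − 251) = 243.125 → 243
G = 248 + 0.125 × (15 − 248) = 218.875 → 219
B = 240 + 0.125 × (205 − 240) = 235.625 → 236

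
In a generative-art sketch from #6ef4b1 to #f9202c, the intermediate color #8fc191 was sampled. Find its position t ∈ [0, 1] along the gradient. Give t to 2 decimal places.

0.24

Invert the lerp on the G channel (largest span, 212): t = (193 − 244) / (32 − 244) = -51/-212 = 0.24057.
Check on R: (143 − 110)/(249 − 110) = 0.2374 ✓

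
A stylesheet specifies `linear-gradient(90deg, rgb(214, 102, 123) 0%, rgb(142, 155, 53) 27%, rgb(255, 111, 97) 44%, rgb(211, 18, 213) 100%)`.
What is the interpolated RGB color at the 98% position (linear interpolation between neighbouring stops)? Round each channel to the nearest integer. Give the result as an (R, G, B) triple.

(213, 21, 209)

98% lies between the 44% and 100% stops, so the local fraction is t = (98 − 44)/(100 − 44) = 54/56 ≈ 0.9643.
R = 255 + 0.9643 × (211 − 255) = 212.571 → 213
G = 111 + 0.9643 × (18 − 111) = 21.32 → 21
B = 97 + 0.9643 × (213 − 97) = 208.859 → 209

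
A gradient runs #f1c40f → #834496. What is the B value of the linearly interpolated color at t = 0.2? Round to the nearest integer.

B₁ = 15 (from #f1c40f), B₂ = 150 (from #834496).
B = 15 + 0.2 × (150 − 15) = 42 → 42

42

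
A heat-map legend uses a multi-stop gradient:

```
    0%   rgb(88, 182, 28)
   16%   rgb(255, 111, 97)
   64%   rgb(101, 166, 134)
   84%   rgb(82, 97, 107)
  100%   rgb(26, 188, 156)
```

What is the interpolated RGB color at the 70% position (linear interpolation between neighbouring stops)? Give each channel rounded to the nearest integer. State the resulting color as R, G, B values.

(95, 145, 126)

70% lies between the 64% and 84% stops, so the local fraction is t = (70 − 64)/(84 − 64) = 6/20 ≈ 0.3.
R = 101 + 0.3 × (82 − 101) = 95.3 → 95
G = 166 + 0.3 × (97 − 166) = 145.3 → 145
B = 134 + 0.3 × (107 − 134) = 125.9 → 126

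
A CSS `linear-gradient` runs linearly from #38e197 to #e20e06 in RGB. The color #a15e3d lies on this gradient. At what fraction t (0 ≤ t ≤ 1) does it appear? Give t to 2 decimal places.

0.62

Invert the lerp on the G channel (largest span, 211): t = (94 − 225) / (14 − 225) = -131/-211 = 0.62085.
Check on R: (161 − 56)/(226 − 56) = 0.6176 ✓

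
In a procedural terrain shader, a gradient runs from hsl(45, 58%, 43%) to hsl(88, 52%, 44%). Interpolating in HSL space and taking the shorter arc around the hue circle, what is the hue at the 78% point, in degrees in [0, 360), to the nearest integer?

79

Hue arc: Δh = 88 − 45 = 43° (|Δh| ≤ 180, already the shorter path).
H = 45 + 0.78 × (43) = 78.54 → 79°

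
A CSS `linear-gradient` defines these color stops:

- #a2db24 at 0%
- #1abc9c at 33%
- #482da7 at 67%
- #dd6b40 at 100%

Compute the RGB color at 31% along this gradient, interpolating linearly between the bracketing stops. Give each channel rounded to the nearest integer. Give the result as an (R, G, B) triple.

(34, 190, 149)

31% lies between the 0% and 33% stops, so the local fraction is t = (31 − 0)/(33 − 0) = 31/33 ≈ 0.9394.
#a2db24 → (162, 219, 36); #1abc9c → (26, 188, 156).
R = 162 + 0.9394 × (26 − 162) = 34.242 → 34
G = 219 + 0.9394 × (188 − 219) = 189.879 → 190
B = 36 + 0.9394 × (156 − 36) = 148.728 → 149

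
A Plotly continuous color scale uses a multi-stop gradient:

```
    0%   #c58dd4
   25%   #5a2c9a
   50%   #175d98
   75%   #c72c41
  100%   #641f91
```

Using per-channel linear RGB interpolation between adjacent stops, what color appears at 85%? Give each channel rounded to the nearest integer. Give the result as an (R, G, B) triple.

(159, 39, 97)

85% lies between the 75% and 100% stops, so the local fraction is t = (85 − 75)/(100 − 75) = 10/25 ≈ 0.4.
#c72c41 → (199, 44, 65); #641f91 → (100, 31, 145).
R = 199 + 0.4 × (100 − 199) = 159.4 → 159
G = 44 + 0.4 × (31 − 44) = 38.8 → 39
B = 65 + 0.4 × (145 − 65) = 97 → 97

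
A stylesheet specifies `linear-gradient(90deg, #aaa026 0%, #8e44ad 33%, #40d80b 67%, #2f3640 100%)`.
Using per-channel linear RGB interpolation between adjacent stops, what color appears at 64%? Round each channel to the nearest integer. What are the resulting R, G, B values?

64% lies between the 33% and 67% stops, so the local fraction is t = (64 − 33)/(67 − 33) = 31/34 ≈ 0.9118.
#8e44ad → (142, 68, 173); #40d80b → (64, 216, 11).
R = 142 + 0.9118 × (64 − 142) = 70.88 → 71
G = 68 + 0.9118 × (216 − 68) = 202.946 → 203
B = 173 + 0.9118 × (11 − 173) = 25.288 → 25

(71, 203, 25)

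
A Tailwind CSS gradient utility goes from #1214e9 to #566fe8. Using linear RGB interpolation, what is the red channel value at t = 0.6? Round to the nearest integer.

R₁ = 18 (from #1214e9), R₂ = 86 (from #566fe8).
R = 18 + 0.6 × (86 − 18) = 58.8 → 59

59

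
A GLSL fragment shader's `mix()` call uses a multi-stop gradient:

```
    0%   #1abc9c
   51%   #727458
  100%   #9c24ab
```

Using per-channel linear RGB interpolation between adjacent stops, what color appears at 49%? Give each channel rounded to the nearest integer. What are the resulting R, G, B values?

49% lies between the 0% and 51% stops, so the local fraction is t = (49 − 0)/(51 − 0) = 49/51 ≈ 0.9608.
#1abc9c → (26, 188, 156); #727458 → (114, 116, 88).
R = 26 + 0.9608 × (114 − 26) = 110.55 → 111
G = 188 + 0.9608 × (116 − 188) = 118.822 → 119
B = 156 + 0.9608 × (88 − 156) = 90.666 → 91

(111, 119, 91)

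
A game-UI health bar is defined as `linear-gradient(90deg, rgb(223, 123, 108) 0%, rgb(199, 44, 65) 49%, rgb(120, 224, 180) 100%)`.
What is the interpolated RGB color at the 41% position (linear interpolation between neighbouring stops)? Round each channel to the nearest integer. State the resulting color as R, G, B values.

(203, 57, 72)

41% lies between the 0% and 49% stops, so the local fraction is t = (41 − 0)/(49 − 0) = 41/49 ≈ 0.8367.
R = 223 + 0.8367 × (199 − 223) = 202.919 → 203
G = 123 + 0.8367 × (44 − 123) = 56.901 → 57
B = 108 + 0.8367 × (65 − 108) = 72.022 → 72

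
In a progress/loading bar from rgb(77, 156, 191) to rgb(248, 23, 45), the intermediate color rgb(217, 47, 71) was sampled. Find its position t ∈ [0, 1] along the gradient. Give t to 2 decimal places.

0.82

Invert the lerp on the R channel (largest span, 171): t = (217 − 77) / (248 − 77) = 140/171 = 0.81871.
Check on G: (47 − 156)/(23 − 156) = 0.8195 ✓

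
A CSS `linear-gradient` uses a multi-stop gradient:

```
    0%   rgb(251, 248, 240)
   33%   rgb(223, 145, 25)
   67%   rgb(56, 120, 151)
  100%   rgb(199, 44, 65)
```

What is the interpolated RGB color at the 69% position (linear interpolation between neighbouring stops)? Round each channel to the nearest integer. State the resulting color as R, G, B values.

69% lies between the 67% and 100% stops, so the local fraction is t = (69 − 67)/(100 − 67) = 2/33 ≈ 0.0606.
R = 56 + 0.0606 × (199 − 56) = 64.666 → 65
G = 120 + 0.0606 × (44 − 120) = 115.394 → 115
B = 151 + 0.0606 × (65 − 151) = 145.788 → 146

(65, 115, 146)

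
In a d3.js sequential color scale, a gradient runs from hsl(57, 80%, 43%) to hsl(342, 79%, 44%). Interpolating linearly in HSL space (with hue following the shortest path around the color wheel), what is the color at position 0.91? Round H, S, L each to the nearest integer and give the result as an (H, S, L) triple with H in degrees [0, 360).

(349, 79, 44)

Hue: 342 − 57 = 285°, but |285| > 180 so the shorter arc goes the other way: Δh = 285 − 360 = -75°.
H = 57 + 0.91 × (-75) = -11.25 → -11 → -11 mod 360 = 349°
S = 80 + 0.91 × (79 − 80) = 79.09 → 79%
L = 43 + 0.91 × (44 − 43) = 43.91 → 44%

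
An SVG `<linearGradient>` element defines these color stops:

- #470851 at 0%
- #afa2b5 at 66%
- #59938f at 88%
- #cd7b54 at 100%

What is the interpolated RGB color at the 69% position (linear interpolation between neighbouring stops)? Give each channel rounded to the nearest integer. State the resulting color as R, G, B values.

(163, 160, 176)

69% lies between the 66% and 88% stops, so the local fraction is t = (69 − 66)/(88 − 66) = 3/22 ≈ 0.1364.
#afa2b5 → (175, 162, 181); #59938f → (89, 147, 143).
R = 175 + 0.1364 × (89 − 175) = 163.27 → 163
G = 162 + 0.1364 × (147 − 162) = 159.954 → 160
B = 181 + 0.1364 × (143 − 181) = 175.817 → 176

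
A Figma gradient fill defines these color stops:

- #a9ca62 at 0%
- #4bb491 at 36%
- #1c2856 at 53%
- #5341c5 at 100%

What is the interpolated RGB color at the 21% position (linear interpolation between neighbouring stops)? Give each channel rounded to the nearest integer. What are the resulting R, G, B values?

21% lies between the 0% and 36% stops, so the local fraction is t = (21 − 0)/(36 − 0) = 21/36 ≈ 0.5833.
#a9ca62 → (169, 202, 98); #4bb491 → (75, 180, 145).
R = 169 + 0.5833 × (75 − 169) = 114.17 → 114
G = 202 + 0.5833 × (180 − 202) = 189.167 → 189
B = 98 + 0.5833 × (145 − 98) = 125.415 → 125

(114, 189, 125)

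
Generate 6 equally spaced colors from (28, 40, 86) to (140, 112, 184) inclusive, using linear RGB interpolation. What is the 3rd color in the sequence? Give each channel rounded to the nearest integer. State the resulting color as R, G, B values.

With 6 swatches and endpoints inclusive, swatch 3 sits at t = (3 − 1)/(6 − 1) = 2/5 ≈ 0.4.
R = 28 + 0.4 × (140 − 28) = 72.8 → 73
G = 40 + 0.4 × (112 − 40) = 68.8 → 69
B = 86 + 0.4 × (184 − 86) = 125.2 → 125

(73, 69, 125)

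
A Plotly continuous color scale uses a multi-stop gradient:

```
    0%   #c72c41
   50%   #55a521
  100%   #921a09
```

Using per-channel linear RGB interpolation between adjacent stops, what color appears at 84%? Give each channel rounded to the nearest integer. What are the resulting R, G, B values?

84% lies between the 50% and 100% stops, so the local fraction is t = (84 − 50)/(100 − 50) = 34/50 ≈ 0.68.
#55a521 → (85, 165, 33); #921a09 → (146, 26, 9).
R = 85 + 0.68 × (146 − 85) = 126.48 → 126
G = 165 + 0.68 × (26 − 165) = 70.48 → 70
B = 33 + 0.68 × (9 − 33) = 16.68 → 17

(126, 70, 17)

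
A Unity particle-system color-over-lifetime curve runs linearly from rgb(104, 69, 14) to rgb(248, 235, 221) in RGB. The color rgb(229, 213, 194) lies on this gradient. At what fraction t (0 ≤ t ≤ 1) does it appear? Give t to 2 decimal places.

0.87

Invert the lerp on the B channel (largest span, 207): t = (194 − 14) / (221 − 14) = 180/207 = 0.86957.
Check on R: (229 − 104)/(248 − 104) = 0.8681 ✓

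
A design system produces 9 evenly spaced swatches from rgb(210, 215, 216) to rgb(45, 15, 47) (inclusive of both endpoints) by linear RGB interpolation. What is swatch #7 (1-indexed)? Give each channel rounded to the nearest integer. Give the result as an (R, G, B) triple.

With 9 swatches and endpoints inclusive, swatch 7 sits at t = (7 − 1)/(9 − 1) = 6/8 ≈ 0.75.
R = 210 + 0.75 × (45 − 210) = 86.25 → 86
G = 215 + 0.75 × (15 − 215) = 65 → 65
B = 216 + 0.75 × (47 − 216) = 89.25 → 89

(86, 65, 89)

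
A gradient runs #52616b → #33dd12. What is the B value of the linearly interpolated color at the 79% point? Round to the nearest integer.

B₁ = 107 (from #52616b), B₂ = 18 (from #33dd12).
B = 107 + 0.79 × (18 − 107) = 36.69 → 37

37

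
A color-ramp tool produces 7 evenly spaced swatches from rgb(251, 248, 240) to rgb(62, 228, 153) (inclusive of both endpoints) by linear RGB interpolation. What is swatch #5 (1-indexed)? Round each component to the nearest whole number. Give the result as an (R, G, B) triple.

(125, 235, 182)

With 7 swatches and endpoints inclusive, swatch 5 sits at t = (5 − 1)/(7 − 1) = 4/6 ≈ 0.6667.
R = 251 + 0.6667 × (62 − 251) = 124.994 → 125
G = 248 + 0.6667 × (228 − 248) = 234.666 → 235
B = 240 + 0.6667 × (153 − 240) = 181.997 → 182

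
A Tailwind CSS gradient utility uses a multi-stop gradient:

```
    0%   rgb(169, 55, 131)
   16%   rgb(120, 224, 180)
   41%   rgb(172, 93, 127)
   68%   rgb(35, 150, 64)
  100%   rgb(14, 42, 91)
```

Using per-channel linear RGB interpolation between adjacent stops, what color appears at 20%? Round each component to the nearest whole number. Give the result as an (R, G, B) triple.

20% lies between the 16% and 41% stops, so the local fraction is t = (20 − 16)/(41 − 16) = 4/25 ≈ 0.16.
R = 120 + 0.16 × (172 − 120) = 128.32 → 128
G = 224 + 0.16 × (93 − 224) = 203.04 → 203
B = 180 + 0.16 × (127 − 180) = 171.52 → 172

(128, 203, 172)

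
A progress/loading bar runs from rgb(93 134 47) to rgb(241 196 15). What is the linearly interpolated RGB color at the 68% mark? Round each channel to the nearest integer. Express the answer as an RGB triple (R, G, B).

(194, 176, 25)

68% corresponds to t = 0.68.
R = 93 + 0.68 × (241 − 93) = 93 + 0.68 × 148 = 193.64 → 194
G = 134 + 0.68 × (196 − 134) = 134 + 0.68 × 62 = 176.16 → 176
B = 47 + 0.68 × (15 − 47) = 47 + 0.68 × -32 = 25.24 → 25
So the blended color is (194, 176, 25), about #c2b019.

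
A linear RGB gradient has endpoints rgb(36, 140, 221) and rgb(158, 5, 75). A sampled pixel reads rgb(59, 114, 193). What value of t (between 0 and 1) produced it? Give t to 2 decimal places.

Invert the lerp on the B channel (largest span, 146): t = (193 − 221) / (75 − 221) = -28/-146 = 0.19178.
Check on R: (59 − 36)/(158 − 36) = 0.1885 ✓

0.19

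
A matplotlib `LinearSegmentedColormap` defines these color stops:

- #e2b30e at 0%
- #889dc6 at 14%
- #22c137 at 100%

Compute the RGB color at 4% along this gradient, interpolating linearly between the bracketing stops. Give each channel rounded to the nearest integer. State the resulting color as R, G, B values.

4% lies between the 0% and 14% stops, so the local fraction is t = (4 − 0)/(14 − 0) = 4/14 ≈ 0.2857.
#e2b30e → (226, 179, 14); #889dc6 → (136, 157, 198).
R = 226 + 0.2857 × (136 − 226) = 200.287 → 200
G = 179 + 0.2857 × (157 − 179) = 172.715 → 173
B = 14 + 0.2857 × (198 − 14) = 66.569 → 67

(200, 173, 67)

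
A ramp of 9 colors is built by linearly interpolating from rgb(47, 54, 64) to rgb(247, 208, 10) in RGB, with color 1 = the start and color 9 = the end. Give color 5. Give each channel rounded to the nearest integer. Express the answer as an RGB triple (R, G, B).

(147, 131, 37)

With 9 swatches and endpoints inclusive, swatch 5 sits at t = (5 − 1)/(9 − 1) = 4/8 ≈ 0.5.
R = 47 + 0.5 × (247 − 47) = 147 → 147
G = 54 + 0.5 × (208 − 54) = 131 → 131
B = 64 + 0.5 × (10 − 64) = 37 → 37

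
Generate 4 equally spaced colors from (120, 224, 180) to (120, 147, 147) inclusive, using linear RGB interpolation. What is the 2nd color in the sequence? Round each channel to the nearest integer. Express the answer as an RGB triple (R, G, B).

(120, 198, 169)

With 4 swatches and endpoints inclusive, swatch 2 sits at t = (2 − 1)/(4 − 1) = 1/3 ≈ 0.3333.
R = 120 + 0.3333 × (120 − 120) = 120 → 120
G = 224 + 0.3333 × (147 − 224) = 198.336 → 198
B = 180 + 0.3333 × (147 − 180) = 169.001 → 169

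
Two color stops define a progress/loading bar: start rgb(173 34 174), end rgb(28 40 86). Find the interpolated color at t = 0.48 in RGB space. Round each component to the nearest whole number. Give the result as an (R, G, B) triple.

(103, 37, 132)

R = 173 + 0.48 × (28 − 173) = 173 + 0.48 × -145 = 103.4 → 103
G = 34 + 0.48 × (40 − 34) = 34 + 0.48 × 6 = 36.88 → 37
B = 174 + 0.48 × (86 − 174) = 174 + 0.48 × -88 = 131.76 → 132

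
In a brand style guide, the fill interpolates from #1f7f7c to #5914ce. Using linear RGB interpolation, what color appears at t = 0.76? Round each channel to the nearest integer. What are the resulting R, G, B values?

(75, 46, 186)

#1f7f7c → (31, 127, 124); #5914ce → (89, 20, 206).
R = 31 + 0.76 × (89 − 31) = 31 + 0.76 × 58 = 75.08 → 75
G = 127 + 0.76 × (20 − 127) = 127 + 0.76 × -107 = 45.68 → 46
B = 124 + 0.76 × (206 − 124) = 124 + 0.76 × 82 = 186.32 → 186
So the blended color is (75, 46, 186), about #4b2eba.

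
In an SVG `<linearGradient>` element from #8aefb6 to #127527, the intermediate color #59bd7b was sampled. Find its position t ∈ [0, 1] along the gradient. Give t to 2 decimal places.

0.41

Invert the lerp on the B channel (largest span, 143): t = (123 − 182) / (39 − 182) = -59/-143 = 0.41259.
Check on R: (89 − 138)/(18 − 138) = 0.4083 ✓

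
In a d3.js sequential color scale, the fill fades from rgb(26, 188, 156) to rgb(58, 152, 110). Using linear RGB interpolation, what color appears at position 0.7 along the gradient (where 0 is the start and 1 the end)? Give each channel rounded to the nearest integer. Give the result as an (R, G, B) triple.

R = 26 + 0.7 × (58 − 26) = 26 + 0.7 × 32 = 48.4 → 48
G = 188 + 0.7 × (152 − 188) = 188 + 0.7 × -36 = 162.8 → 163
B = 156 + 0.7 × (110 − 156) = 156 + 0.7 × -46 = 123.8 → 124
So the blended color is (48, 163, 124), about #30a37c.

(48, 163, 124)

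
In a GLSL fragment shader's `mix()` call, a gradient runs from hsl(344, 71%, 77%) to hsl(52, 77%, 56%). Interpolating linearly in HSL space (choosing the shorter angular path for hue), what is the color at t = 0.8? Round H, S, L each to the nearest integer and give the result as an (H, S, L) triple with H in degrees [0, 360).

Hue: 52 − 344 = -292°, but |-292| > 180 so the shorter arc goes the other way: Δh = -292 + 360 = 68°.
H = 344 + 0.8 × (68) = 398.4 → 398 → 398 mod 360 = 38°
S = 71 + 0.8 × (77 − 71) = 75.8 → 76%
L = 77 + 0.8 × (56 − 77) = 60.2 → 60%

(38, 76, 60)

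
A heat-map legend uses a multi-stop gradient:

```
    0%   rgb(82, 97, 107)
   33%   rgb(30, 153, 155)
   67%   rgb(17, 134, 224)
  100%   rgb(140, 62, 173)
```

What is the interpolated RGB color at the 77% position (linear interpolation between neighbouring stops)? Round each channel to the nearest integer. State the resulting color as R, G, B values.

77% lies between the 67% and 100% stops, so the local fraction is t = (77 − 67)/(100 − 67) = 10/33 ≈ 0.303.
R = 17 + 0.303 × (140 − 17) = 54.269 → 54
G = 134 + 0.303 × (62 − 134) = 112.184 → 112
B = 224 + 0.303 × (173 − 224) = 208.547 → 209

(54, 112, 209)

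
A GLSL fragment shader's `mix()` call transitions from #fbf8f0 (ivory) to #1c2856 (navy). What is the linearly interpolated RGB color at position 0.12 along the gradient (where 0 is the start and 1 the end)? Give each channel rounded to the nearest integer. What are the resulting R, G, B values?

#fbf8f0 → (251, 248, 240); #1c2856 → (28, 40, 86).
R = 251 + 0.12 × (28 − 251) = 251 + 0.12 × -223 = 224.24 → 224
G = 248 + 0.12 × (40 − 248) = 248 + 0.12 × -208 = 223.04 → 223
B = 240 + 0.12 × (86 − 240) = 240 + 0.12 × -154 = 221.52 → 222

(224, 223, 222)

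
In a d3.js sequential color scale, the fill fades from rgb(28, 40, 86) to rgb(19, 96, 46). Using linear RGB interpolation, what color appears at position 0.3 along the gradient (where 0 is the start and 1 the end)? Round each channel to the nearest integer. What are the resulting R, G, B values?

R = 28 + 0.3 × (19 − 28) = 28 + 0.3 × -9 = 25.3 → 25
G = 40 + 0.3 × (96 − 40) = 40 + 0.3 × 56 = 56.8 → 57
B = 86 + 0.3 × (46 − 86) = 86 + 0.3 × -40 = 74 → 74

(25, 57, 74)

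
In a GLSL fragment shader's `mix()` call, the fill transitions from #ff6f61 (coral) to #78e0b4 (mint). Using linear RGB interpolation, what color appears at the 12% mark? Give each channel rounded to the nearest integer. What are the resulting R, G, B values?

#ff6f61 → (255, 111, 97); #78e0b4 → (120, 224, 180).
12% corresponds to t = 0.12.
R = 255 + 0.12 × (120 − 255) = 255 + 0.12 × -135 = 238.8 → 239
G = 111 + 0.12 × (224 − 111) = 111 + 0.12 × 113 = 124.56 → 125
B = 97 + 0.12 × (180 − 97) = 97 + 0.12 × 83 = 106.96 → 107
So the blended color is (239, 125, 107), about #ef7d6b.

(239, 125, 107)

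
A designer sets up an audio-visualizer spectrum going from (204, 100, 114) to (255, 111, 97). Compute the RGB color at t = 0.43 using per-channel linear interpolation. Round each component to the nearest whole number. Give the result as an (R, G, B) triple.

(226, 105, 107)

R = 204 + 0.43 × (255 − 204) = 204 + 0.43 × 51 = 225.93 → 226
G = 100 + 0.43 × (111 − 100) = 100 + 0.43 × 11 = 104.73 → 105
B = 114 + 0.43 × (97 − 114) = 114 + 0.43 × -17 = 106.69 → 107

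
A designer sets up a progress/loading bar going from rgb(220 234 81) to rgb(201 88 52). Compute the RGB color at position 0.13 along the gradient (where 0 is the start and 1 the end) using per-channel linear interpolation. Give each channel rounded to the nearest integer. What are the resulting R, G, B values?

R = 220 + 0.13 × (201 − 220) = 220 + 0.13 × -19 = 217.53 → 218
G = 234 + 0.13 × (88 − 234) = 234 + 0.13 × -146 = 215.02 → 215
B = 81 + 0.13 × (52 − 81) = 81 + 0.13 × -29 = 77.23 → 77

(218, 215, 77)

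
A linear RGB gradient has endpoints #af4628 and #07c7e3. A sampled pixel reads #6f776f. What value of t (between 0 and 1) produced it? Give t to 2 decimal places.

0.38

Invert the lerp on the B channel (largest span, 187): t = (111 − 40) / (227 − 40) = 71/187 = 0.37968.
Check on R: (111 − 175)/(7 − 175) = 0.381 ✓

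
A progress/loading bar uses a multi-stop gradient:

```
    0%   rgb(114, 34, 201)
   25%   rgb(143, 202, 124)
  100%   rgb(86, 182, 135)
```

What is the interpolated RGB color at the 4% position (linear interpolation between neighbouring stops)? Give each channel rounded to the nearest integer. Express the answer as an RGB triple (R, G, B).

(119, 61, 189)

4% lies between the 0% and 25% stops, so the local fraction is t = (4 − 0)/(25 − 0) = 4/25 ≈ 0.16.
R = 114 + 0.16 × (143 − 114) = 118.64 → 119
G = 34 + 0.16 × (202 − 34) = 60.88 → 61
B = 201 + 0.16 × (124 − 201) = 188.68 → 189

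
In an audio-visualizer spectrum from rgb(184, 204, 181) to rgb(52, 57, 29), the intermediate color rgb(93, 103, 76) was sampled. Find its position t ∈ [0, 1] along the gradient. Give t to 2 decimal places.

0.69

Invert the lerp on the B channel (largest span, 152): t = (76 − 181) / (29 − 181) = -105/-152 = 0.69079.
Check on R: (93 − 184)/(52 − 184) = 0.6894 ✓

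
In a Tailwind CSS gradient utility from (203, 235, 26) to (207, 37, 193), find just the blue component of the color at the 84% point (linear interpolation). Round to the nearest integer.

166

B = 26 + 0.84 × (193 − 26) = 166.28 → 166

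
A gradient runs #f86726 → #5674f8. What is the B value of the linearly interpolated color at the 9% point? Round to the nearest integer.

57

B₁ = 38 (from #f86726), B₂ = 248 (from #5674f8).
B = 38 + 0.09 × (248 − 38) = 56.9 → 57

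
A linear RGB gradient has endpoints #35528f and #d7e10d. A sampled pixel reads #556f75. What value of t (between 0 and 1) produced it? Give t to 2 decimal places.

0.20

Invert the lerp on the R channel (largest span, 162): t = (85 − 53) / (215 − 53) = 32/162 = 0.19753.
Check on G: (111 − 82)/(225 − 82) = 0.2028 ✓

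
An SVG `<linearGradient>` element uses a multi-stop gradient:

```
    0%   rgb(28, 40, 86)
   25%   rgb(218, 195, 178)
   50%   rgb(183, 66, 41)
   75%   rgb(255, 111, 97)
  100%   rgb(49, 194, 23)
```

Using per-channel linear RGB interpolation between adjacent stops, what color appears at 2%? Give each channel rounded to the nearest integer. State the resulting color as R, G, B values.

(43, 52, 93)

2% lies between the 0% and 25% stops, so the local fraction is t = (2 − 0)/(25 − 0) = 2/25 ≈ 0.08.
R = 28 + 0.08 × (218 − 28) = 43.2 → 43
G = 40 + 0.08 × (195 − 40) = 52.4 → 52
B = 86 + 0.08 × (178 − 86) = 93.36 → 93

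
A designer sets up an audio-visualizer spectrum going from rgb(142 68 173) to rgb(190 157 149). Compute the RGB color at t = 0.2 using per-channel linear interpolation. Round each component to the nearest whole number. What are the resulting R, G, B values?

R = 142 + 0.2 × (190 − 142) = 142 + 0.2 × 48 = 151.6 → 152
G = 68 + 0.2 × (157 − 68) = 68 + 0.2 × 89 = 85.8 → 86
B = 173 + 0.2 × (149 − 173) = 173 + 0.2 × -24 = 168.2 → 168

(152, 86, 168)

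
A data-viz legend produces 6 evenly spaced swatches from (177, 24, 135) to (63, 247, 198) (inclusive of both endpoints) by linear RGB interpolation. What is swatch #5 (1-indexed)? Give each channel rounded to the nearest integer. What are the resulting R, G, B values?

With 6 swatches and endpoints inclusive, swatch 5 sits at t = (5 − 1)/(6 − 1) = 4/5 ≈ 0.8.
R = 177 + 0.8 × (63 − 177) = 85.8 → 86
G = 24 + 0.8 × (247 − 24) = 202.4 → 202
B = 135 + 0.8 × (198 − 135) = 185.4 → 185

(86, 202, 185)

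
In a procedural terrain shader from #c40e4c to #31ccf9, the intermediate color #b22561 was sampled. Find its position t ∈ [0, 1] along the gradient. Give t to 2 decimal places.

0.12

Invert the lerp on the G channel (largest span, 190): t = (37 − 14) / (204 − 14) = 23/190 = 0.12105.
Check on R: (178 − 196)/(49 − 196) = 0.1224 ✓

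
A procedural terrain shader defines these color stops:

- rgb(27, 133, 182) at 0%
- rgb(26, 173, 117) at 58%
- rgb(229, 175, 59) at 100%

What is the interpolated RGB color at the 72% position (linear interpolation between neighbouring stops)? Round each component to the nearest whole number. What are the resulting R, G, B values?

72% lies between the 58% and 100% stops, so the local fraction is t = (72 − 58)/(100 − 58) = 14/42 ≈ 0.3333.
R = 26 + 0.3333 × (229 − 26) = 93.66 → 94
G = 173 + 0.3333 × (175 − 173) = 173.667 → 174
B = 117 + 0.3333 × (59 − 117) = 97.669 → 98

(94, 174, 98)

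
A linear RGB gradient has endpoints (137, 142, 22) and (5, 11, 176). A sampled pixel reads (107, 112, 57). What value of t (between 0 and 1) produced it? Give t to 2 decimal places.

0.23

Invert the lerp on the B channel (largest span, 154): t = (57 − 22) / (176 − 22) = 35/154 = 0.22727.
Check on R: (107 − 137)/(5 − 137) = 0.2273 ✓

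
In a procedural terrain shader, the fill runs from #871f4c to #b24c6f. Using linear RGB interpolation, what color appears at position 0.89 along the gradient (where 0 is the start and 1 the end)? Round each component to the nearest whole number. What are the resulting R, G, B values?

#871f4c → (135, 31, 76); #b24c6f → (178, 76, 111).
R = 135 + 0.89 × (178 − 135) = 135 + 0.89 × 43 = 173.27 → 173
G = 31 + 0.89 × (76 − 31) = 31 + 0.89 × 45 = 71.05 → 71
B = 76 + 0.89 × (111 − 76) = 76 + 0.89 × 35 = 107.15 → 107
So the blended color is (173, 71, 107), about #ad476b.

(173, 71, 107)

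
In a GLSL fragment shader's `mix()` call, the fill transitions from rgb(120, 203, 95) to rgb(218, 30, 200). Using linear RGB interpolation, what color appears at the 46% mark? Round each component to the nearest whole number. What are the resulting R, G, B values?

(165, 123, 143)

46% corresponds to t = 0.46.
R = 120 + 0.46 × (218 − 120) = 120 + 0.46 × 98 = 165.08 → 165
G = 203 + 0.46 × (30 − 203) = 203 + 0.46 × -173 = 123.42 → 123
B = 95 + 0.46 × (200 − 95) = 95 + 0.46 × 105 = 143.3 → 143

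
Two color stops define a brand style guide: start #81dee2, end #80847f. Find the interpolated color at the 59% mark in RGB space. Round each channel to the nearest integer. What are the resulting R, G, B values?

(128, 169, 168)

#81dee2 → (129, 222, 226); #80847f → (128, 132, 127).
59% corresponds to t = 0.59.
R = 129 + 0.59 × (128 − 129) = 129 + 0.59 × -1 = 128.41 → 128
G = 222 + 0.59 × (132 − 222) = 222 + 0.59 × -90 = 168.9 → 169
B = 226 + 0.59 × (127 − 226) = 226 + 0.59 × -99 = 167.59 → 168
So the blended color is (128, 169, 168), about #80a9a8.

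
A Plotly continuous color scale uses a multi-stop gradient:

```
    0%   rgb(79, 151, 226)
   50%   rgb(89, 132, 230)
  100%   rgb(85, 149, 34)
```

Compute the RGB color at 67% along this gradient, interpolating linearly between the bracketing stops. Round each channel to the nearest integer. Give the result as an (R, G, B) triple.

(88, 138, 163)

67% lies between the 50% and 100% stops, so the local fraction is t = (67 − 50)/(100 − 50) = 17/50 ≈ 0.34.
R = 89 + 0.34 × (85 − 89) = 87.64 → 88
G = 132 + 0.34 × (149 − 132) = 137.78 → 138
B = 230 + 0.34 × (34 − 230) = 163.36 → 163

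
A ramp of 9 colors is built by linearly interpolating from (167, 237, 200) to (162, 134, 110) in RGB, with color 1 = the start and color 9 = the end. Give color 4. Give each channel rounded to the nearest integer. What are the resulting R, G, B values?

With 9 swatches and endpoints inclusive, swatch 4 sits at t = (4 − 1)/(9 − 1) = 3/8 ≈ 0.375.
R = 167 + 0.375 × (162 − 167) = 165.125 → 165
G = 237 + 0.375 × (134 − 237) = 198.375 → 198
B = 200 + 0.375 × (110 − 200) = 166.25 → 166

(165, 198, 166)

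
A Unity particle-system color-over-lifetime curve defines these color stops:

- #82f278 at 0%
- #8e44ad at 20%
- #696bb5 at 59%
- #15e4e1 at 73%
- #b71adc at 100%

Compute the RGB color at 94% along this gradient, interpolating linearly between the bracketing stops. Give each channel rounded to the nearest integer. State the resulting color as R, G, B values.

(147, 71, 221)

94% lies between the 73% and 100% stops, so the local fraction is t = (94 − 73)/(100 − 73) = 21/27 ≈ 0.7778.
#15e4e1 → (21, 228, 225); #b71adc → (183, 26, 220).
R = 21 + 0.7778 × (183 − 21) = 147.004 → 147
G = 228 + 0.7778 × (26 − 228) = 70.884 → 71
B = 225 + 0.7778 × (220 − 225) = 221.111 → 221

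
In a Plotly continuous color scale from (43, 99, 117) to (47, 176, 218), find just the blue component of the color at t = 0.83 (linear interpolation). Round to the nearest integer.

B = 117 + 0.83 × (218 − 117) = 200.83 → 201

201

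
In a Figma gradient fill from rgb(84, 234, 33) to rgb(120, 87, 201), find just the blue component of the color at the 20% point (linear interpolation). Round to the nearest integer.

B = 33 + 0.2 × (201 − 33) = 66.6 → 67

67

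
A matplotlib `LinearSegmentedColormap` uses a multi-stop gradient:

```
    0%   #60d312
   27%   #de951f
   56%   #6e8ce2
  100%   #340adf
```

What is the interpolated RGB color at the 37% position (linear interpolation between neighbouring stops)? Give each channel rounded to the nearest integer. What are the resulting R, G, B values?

37% lies between the 27% and 56% stops, so the local fraction is t = (37 − 27)/(56 − 27) = 10/29 ≈ 0.3448.
#de951f → (222, 149, 31); #6e8ce2 → (110, 140, 226).
R = 222 + 0.3448 × (110 − 222) = 183.382 → 183
G = 149 + 0.3448 × (140 − 149) = 145.897 → 146
B = 31 + 0.3448 × (226 − 31) = 98.236 → 98

(183, 146, 98)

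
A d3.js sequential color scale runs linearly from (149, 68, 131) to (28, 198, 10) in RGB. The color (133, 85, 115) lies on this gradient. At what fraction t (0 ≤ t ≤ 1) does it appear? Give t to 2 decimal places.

0.13

Invert the lerp on the G channel (largest span, 130): t = (85 − 68) / (198 − 68) = 17/130 = 0.13077.
Check on R: (133 − 149)/(28 − 149) = 0.1322 ✓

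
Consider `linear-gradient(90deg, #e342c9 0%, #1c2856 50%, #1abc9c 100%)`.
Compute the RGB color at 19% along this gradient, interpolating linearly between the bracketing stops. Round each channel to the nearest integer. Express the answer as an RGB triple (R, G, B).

(151, 56, 157)

19% lies between the 0% and 50% stops, so the local fraction is t = (19 − 0)/(50 − 0) = 19/50 ≈ 0.38.
#e342c9 → (227, 66, 201); #1c2856 → (28, 40, 86).
R = 227 + 0.38 × (28 − 227) = 151.38 → 151
G = 66 + 0.38 × (40 − 66) = 56.12 → 56
B = 201 + 0.38 × (86 − 201) = 157.3 → 157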